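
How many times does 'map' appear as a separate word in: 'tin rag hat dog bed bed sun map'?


Scanning each word for exact match 'map':
  Word 1: 'tin' -> no
  Word 2: 'rag' -> no
  Word 3: 'hat' -> no
  Word 4: 'dog' -> no
  Word 5: 'bed' -> no
  Word 6: 'bed' -> no
  Word 7: 'sun' -> no
  Word 8: 'map' -> MATCH
Total matches: 1

1


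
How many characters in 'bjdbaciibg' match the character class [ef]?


Character class [ef] matches any of: {e, f}
Scanning string 'bjdbaciibg' character by character:
  pos 0: 'b' -> no
  pos 1: 'j' -> no
  pos 2: 'd' -> no
  pos 3: 'b' -> no
  pos 4: 'a' -> no
  pos 5: 'c' -> no
  pos 6: 'i' -> no
  pos 7: 'i' -> no
  pos 8: 'b' -> no
  pos 9: 'g' -> no
Total matches: 0

0


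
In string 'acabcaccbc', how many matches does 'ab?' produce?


Pattern 'ab?' matches 'a' optionally followed by 'b'.
String: 'acabcaccbc'
Scanning left to right for 'a' then checking next char:
  Match 1: 'a' (a not followed by b)
  Match 2: 'ab' (a followed by b)
  Match 3: 'a' (a not followed by b)
Total matches: 3

3


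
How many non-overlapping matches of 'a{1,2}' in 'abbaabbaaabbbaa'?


Pattern 'a{1,2}' matches between 1 and 2 consecutive a's (greedy).
String: 'abbaabbaaabbbaa'
Finding runs of a's and applying greedy matching:
  Run at pos 0: 'a' (length 1)
  Run at pos 3: 'aa' (length 2)
  Run at pos 7: 'aaa' (length 3)
  Run at pos 13: 'aa' (length 2)
Matches: ['a', 'aa', 'aa', 'a', 'aa']
Count: 5

5


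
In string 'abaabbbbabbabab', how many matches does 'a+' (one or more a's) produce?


Pattern 'a+' matches one or more consecutive a's.
String: 'abaabbbbabbabab'
Scanning for runs of a:
  Match 1: 'a' (length 1)
  Match 2: 'aa' (length 2)
  Match 3: 'a' (length 1)
  Match 4: 'a' (length 1)
  Match 5: 'a' (length 1)
Total matches: 5

5


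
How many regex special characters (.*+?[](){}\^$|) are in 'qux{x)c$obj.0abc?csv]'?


Regex special characters are: . * + ? [ ] ( ) { } \ ^ $ |
Scanning 'qux{x)c$obj.0abc?csv]':
  pos 3: '{' -> SPECIAL
  pos 5: ')' -> SPECIAL
  pos 7: '$' -> SPECIAL
  pos 11: '.' -> SPECIAL
  pos 16: '?' -> SPECIAL
  pos 20: ']' -> SPECIAL
Special chars found: ['{', ')', '$', '.', '?', ']']
Total: 6

6


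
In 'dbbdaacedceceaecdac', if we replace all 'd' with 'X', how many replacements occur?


re.sub('d', 'X', text) replaces every occurrence of 'd' with 'X'.
Text: 'dbbdaacedceceaecdac'
Scanning for 'd':
  pos 0: 'd' -> replacement #1
  pos 3: 'd' -> replacement #2
  pos 8: 'd' -> replacement #3
  pos 16: 'd' -> replacement #4
Total replacements: 4

4


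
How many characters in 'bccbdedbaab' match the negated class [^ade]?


Negated class [^ade] matches any char NOT in {a, d, e}
Scanning 'bccbdedbaab':
  pos 0: 'b' -> MATCH
  pos 1: 'c' -> MATCH
  pos 2: 'c' -> MATCH
  pos 3: 'b' -> MATCH
  pos 4: 'd' -> no (excluded)
  pos 5: 'e' -> no (excluded)
  pos 6: 'd' -> no (excluded)
  pos 7: 'b' -> MATCH
  pos 8: 'a' -> no (excluded)
  pos 9: 'a' -> no (excluded)
  pos 10: 'b' -> MATCH
Total matches: 6

6


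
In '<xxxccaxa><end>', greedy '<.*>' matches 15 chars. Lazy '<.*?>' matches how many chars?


Greedy '<.*>' tries to match as MUCH as possible.
Lazy '<.*?>' tries to match as LITTLE as possible.

String: '<xxxccaxa><end>'
Greedy '<.*>' starts at first '<' and extends to the LAST '>': '<xxxccaxa><end>' (15 chars)
Lazy '<.*?>' starts at first '<' and stops at the FIRST '>': '<xxxccaxa>' (10 chars)

10


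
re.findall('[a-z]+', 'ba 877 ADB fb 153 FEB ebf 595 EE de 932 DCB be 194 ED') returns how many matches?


Pattern '[a-z]+' finds one or more lowercase letters.
Text: 'ba 877 ADB fb 153 FEB ebf 595 EE de 932 DCB be 194 ED'
Scanning for matches:
  Match 1: 'ba'
  Match 2: 'fb'
  Match 3: 'ebf'
  Match 4: 'de'
  Match 5: 'be'
Total matches: 5

5


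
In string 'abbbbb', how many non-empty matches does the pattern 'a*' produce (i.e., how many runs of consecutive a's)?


Pattern 'a*' matches zero or more a's. We want non-empty runs of consecutive a's.
String: 'abbbbb'
Walking through the string to find runs of a's:
  Run 1: positions 0-0 -> 'a'
Non-empty runs found: ['a']
Count: 1

1


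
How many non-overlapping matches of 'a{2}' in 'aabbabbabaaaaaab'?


Pattern 'a{2}' matches exactly 2 consecutive a's (greedy, non-overlapping).
String: 'aabbabbabaaaaaab'
Scanning for runs of a's:
  Run at pos 0: 'aa' (length 2) -> 1 match(es)
  Run at pos 4: 'a' (length 1) -> 0 match(es)
  Run at pos 7: 'a' (length 1) -> 0 match(es)
  Run at pos 9: 'aaaaaa' (length 6) -> 3 match(es)
Matches found: ['aa', 'aa', 'aa', 'aa']
Total: 4

4


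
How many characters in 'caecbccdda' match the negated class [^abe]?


Negated class [^abe] matches any char NOT in {a, b, e}
Scanning 'caecbccdda':
  pos 0: 'c' -> MATCH
  pos 1: 'a' -> no (excluded)
  pos 2: 'e' -> no (excluded)
  pos 3: 'c' -> MATCH
  pos 4: 'b' -> no (excluded)
  pos 5: 'c' -> MATCH
  pos 6: 'c' -> MATCH
  pos 7: 'd' -> MATCH
  pos 8: 'd' -> MATCH
  pos 9: 'a' -> no (excluded)
Total matches: 6

6


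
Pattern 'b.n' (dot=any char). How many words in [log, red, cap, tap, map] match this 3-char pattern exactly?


Pattern 'b.n' means: starts with 'b', any single char, ends with 'n'.
Checking each word (must be exactly 3 chars):
  'log' (len=3): no
  'red' (len=3): no
  'cap' (len=3): no
  'tap' (len=3): no
  'map' (len=3): no
Matching words: []
Total: 0

0


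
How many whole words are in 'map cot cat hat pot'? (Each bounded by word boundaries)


Word boundaries (\b) mark the start/end of each word.
Text: 'map cot cat hat pot'
Splitting by whitespace:
  Word 1: 'map'
  Word 2: 'cot'
  Word 3: 'cat'
  Word 4: 'hat'
  Word 5: 'pot'
Total whole words: 5

5


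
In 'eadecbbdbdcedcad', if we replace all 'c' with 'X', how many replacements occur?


re.sub('c', 'X', text) replaces every occurrence of 'c' with 'X'.
Text: 'eadecbbdbdcedcad'
Scanning for 'c':
  pos 4: 'c' -> replacement #1
  pos 10: 'c' -> replacement #2
  pos 13: 'c' -> replacement #3
Total replacements: 3

3


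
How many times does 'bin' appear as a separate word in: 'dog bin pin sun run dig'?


Scanning each word for exact match 'bin':
  Word 1: 'dog' -> no
  Word 2: 'bin' -> MATCH
  Word 3: 'pin' -> no
  Word 4: 'sun' -> no
  Word 5: 'run' -> no
  Word 6: 'dig' -> no
Total matches: 1

1


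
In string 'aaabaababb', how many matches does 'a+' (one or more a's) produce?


Pattern 'a+' matches one or more consecutive a's.
String: 'aaabaababb'
Scanning for runs of a:
  Match 1: 'aaa' (length 3)
  Match 2: 'aa' (length 2)
  Match 3: 'a' (length 1)
Total matches: 3

3


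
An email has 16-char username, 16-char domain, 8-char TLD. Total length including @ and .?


An email address has format: username@domain.tld
Username length: 16
'@' character: 1
Domain length: 16
'.' character: 1
TLD length: 8
Total = 16 + 1 + 16 + 1 + 8 = 42

42


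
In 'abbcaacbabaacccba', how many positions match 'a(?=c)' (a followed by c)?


Lookahead 'a(?=c)' matches 'a' only when followed by 'c'.
String: 'abbcaacbabaacccba'
Checking each position where char is 'a':
  pos 0: 'a' -> no (next='b')
  pos 4: 'a' -> no (next='a')
  pos 5: 'a' -> MATCH (next='c')
  pos 8: 'a' -> no (next='b')
  pos 10: 'a' -> no (next='a')
  pos 11: 'a' -> MATCH (next='c')
Matching positions: [5, 11]
Count: 2

2


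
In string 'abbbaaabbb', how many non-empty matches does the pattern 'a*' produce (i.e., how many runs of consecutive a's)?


Pattern 'a*' matches zero or more a's. We want non-empty runs of consecutive a's.
String: 'abbbaaabbb'
Walking through the string to find runs of a's:
  Run 1: positions 0-0 -> 'a'
  Run 2: positions 4-6 -> 'aaa'
Non-empty runs found: ['a', 'aaa']
Count: 2

2


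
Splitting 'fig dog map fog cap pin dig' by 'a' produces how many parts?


Splitting by 'a' breaks the string at each occurrence of the separator.
Text: 'fig dog map fog cap pin dig'
Parts after split:
  Part 1: 'fig dog m'
  Part 2: 'p fog c'
  Part 3: 'p pin dig'
Total parts: 3

3


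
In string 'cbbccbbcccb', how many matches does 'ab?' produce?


Pattern 'ab?' matches 'a' optionally followed by 'b'.
String: 'cbbccbbcccb'
Scanning left to right for 'a' then checking next char:
Total matches: 0

0


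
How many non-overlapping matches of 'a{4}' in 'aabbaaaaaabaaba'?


Pattern 'a{4}' matches exactly 4 consecutive a's (greedy, non-overlapping).
String: 'aabbaaaaaabaaba'
Scanning for runs of a's:
  Run at pos 0: 'aa' (length 2) -> 0 match(es)
  Run at pos 4: 'aaaaaa' (length 6) -> 1 match(es)
  Run at pos 11: 'aa' (length 2) -> 0 match(es)
  Run at pos 14: 'a' (length 1) -> 0 match(es)
Matches found: ['aaaa']
Total: 1

1


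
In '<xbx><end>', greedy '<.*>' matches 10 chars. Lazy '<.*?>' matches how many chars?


Greedy '<.*>' tries to match as MUCH as possible.
Lazy '<.*?>' tries to match as LITTLE as possible.

String: '<xbx><end>'
Greedy '<.*>' starts at first '<' and extends to the LAST '>': '<xbx><end>' (10 chars)
Lazy '<.*?>' starts at first '<' and stops at the FIRST '>': '<xbx>' (5 chars)

5


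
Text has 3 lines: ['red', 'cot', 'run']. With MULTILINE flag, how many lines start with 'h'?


With MULTILINE flag, ^ matches the start of each line.
Lines: ['red', 'cot', 'run']
Checking which lines start with 'h':
  Line 1: 'red' -> no
  Line 2: 'cot' -> no
  Line 3: 'run' -> no
Matching lines: []
Count: 0

0


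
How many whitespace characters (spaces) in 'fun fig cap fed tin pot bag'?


\s matches whitespace characters (spaces, tabs, etc.).
Text: 'fun fig cap fed tin pot bag'
This text has 7 words separated by spaces.
Number of spaces = number of words - 1 = 7 - 1 = 6

6


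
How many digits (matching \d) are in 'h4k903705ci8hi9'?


\d matches any digit 0-9.
Scanning 'h4k903705ci8hi9':
  pos 1: '4' -> DIGIT
  pos 3: '9' -> DIGIT
  pos 4: '0' -> DIGIT
  pos 5: '3' -> DIGIT
  pos 6: '7' -> DIGIT
  pos 7: '0' -> DIGIT
  pos 8: '5' -> DIGIT
  pos 11: '8' -> DIGIT
  pos 14: '9' -> DIGIT
Digits found: ['4', '9', '0', '3', '7', '0', '5', '8', '9']
Total: 9

9


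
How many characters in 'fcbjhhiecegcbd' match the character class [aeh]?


Character class [aeh] matches any of: {a, e, h}
Scanning string 'fcbjhhiecegcbd' character by character:
  pos 0: 'f' -> no
  pos 1: 'c' -> no
  pos 2: 'b' -> no
  pos 3: 'j' -> no
  pos 4: 'h' -> MATCH
  pos 5: 'h' -> MATCH
  pos 6: 'i' -> no
  pos 7: 'e' -> MATCH
  pos 8: 'c' -> no
  pos 9: 'e' -> MATCH
  pos 10: 'g' -> no
  pos 11: 'c' -> no
  pos 12: 'b' -> no
  pos 13: 'd' -> no
Total matches: 4

4


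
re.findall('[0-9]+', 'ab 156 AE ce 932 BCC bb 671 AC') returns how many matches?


Pattern '[0-9]+' finds one or more digits.
Text: 'ab 156 AE ce 932 BCC bb 671 AC'
Scanning for matches:
  Match 1: '156'
  Match 2: '932'
  Match 3: '671'
Total matches: 3

3


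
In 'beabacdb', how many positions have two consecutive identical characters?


Looking for consecutive identical characters in 'beabacdb':
  pos 0-1: 'b' vs 'e' -> different
  pos 1-2: 'e' vs 'a' -> different
  pos 2-3: 'a' vs 'b' -> different
  pos 3-4: 'b' vs 'a' -> different
  pos 4-5: 'a' vs 'c' -> different
  pos 5-6: 'c' vs 'd' -> different
  pos 6-7: 'd' vs 'b' -> different
Consecutive identical pairs: []
Count: 0

0


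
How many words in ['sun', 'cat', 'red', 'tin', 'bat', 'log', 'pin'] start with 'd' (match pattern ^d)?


Pattern ^d anchors to start of word. Check which words begin with 'd':
  'sun' -> no
  'cat' -> no
  'red' -> no
  'tin' -> no
  'bat' -> no
  'log' -> no
  'pin' -> no
Matching words: []
Count: 0

0


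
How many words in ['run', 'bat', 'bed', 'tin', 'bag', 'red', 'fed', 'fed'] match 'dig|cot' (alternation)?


Alternation 'dig|cot' matches either 'dig' or 'cot'.
Checking each word:
  'run' -> no
  'bat' -> no
  'bed' -> no
  'tin' -> no
  'bag' -> no
  'red' -> no
  'fed' -> no
  'fed' -> no
Matches: []
Count: 0

0


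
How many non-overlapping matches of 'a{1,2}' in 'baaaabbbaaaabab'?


Pattern 'a{1,2}' matches between 1 and 2 consecutive a's (greedy).
String: 'baaaabbbaaaabab'
Finding runs of a's and applying greedy matching:
  Run at pos 1: 'aaaa' (length 4)
  Run at pos 8: 'aaaa' (length 4)
  Run at pos 13: 'a' (length 1)
Matches: ['aa', 'aa', 'aa', 'aa', 'a']
Count: 5

5


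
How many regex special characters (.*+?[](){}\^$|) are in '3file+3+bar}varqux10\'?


Regex special characters are: . * + ? [ ] ( ) { } \ ^ $ |
Scanning '3file+3+bar}varqux10\':
  pos 5: '+' -> SPECIAL
  pos 7: '+' -> SPECIAL
  pos 11: '}' -> SPECIAL
  pos 20: '\' -> SPECIAL
Special chars found: ['+', '+', '}', '\\']
Total: 4

4


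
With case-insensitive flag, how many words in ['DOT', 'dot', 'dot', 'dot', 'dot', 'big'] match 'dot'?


Case-insensitive matching: compare each word's lowercase form to 'dot'.
  'DOT' -> lower='dot' -> MATCH
  'dot' -> lower='dot' -> MATCH
  'dot' -> lower='dot' -> MATCH
  'dot' -> lower='dot' -> MATCH
  'dot' -> lower='dot' -> MATCH
  'big' -> lower='big' -> no
Matches: ['DOT', 'dot', 'dot', 'dot', 'dot']
Count: 5

5


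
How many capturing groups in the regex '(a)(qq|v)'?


To count capturing groups, count each '(' that starts a group.
Pattern: '(a)(qq|v)'
Walking through the pattern:
  Position 0: '(' -> group #1
  Position 3: '(' -> group #2
Total capturing groups: 2

2


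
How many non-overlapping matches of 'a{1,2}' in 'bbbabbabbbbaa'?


Pattern 'a{1,2}' matches between 1 and 2 consecutive a's (greedy).
String: 'bbbabbabbbbaa'
Finding runs of a's and applying greedy matching:
  Run at pos 3: 'a' (length 1)
  Run at pos 6: 'a' (length 1)
  Run at pos 11: 'aa' (length 2)
Matches: ['a', 'a', 'aa']
Count: 3

3


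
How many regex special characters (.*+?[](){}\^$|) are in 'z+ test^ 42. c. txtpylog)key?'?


Regex special characters are: . * + ? [ ] ( ) { } \ ^ $ |
Scanning 'z+ test^ 42. c. txtpylog)key?':
  pos 1: '+' -> SPECIAL
  pos 7: '^' -> SPECIAL
  pos 11: '.' -> SPECIAL
  pos 14: '.' -> SPECIAL
  pos 24: ')' -> SPECIAL
  pos 28: '?' -> SPECIAL
Special chars found: ['+', '^', '.', '.', ')', '?']
Total: 6

6


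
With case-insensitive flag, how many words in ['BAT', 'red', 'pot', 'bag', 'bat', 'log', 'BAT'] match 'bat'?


Case-insensitive matching: compare each word's lowercase form to 'bat'.
  'BAT' -> lower='bat' -> MATCH
  'red' -> lower='red' -> no
  'pot' -> lower='pot' -> no
  'bag' -> lower='bag' -> no
  'bat' -> lower='bat' -> MATCH
  'log' -> lower='log' -> no
  'BAT' -> lower='bat' -> MATCH
Matches: ['BAT', 'bat', 'BAT']
Count: 3

3


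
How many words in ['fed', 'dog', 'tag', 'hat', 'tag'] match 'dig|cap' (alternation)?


Alternation 'dig|cap' matches either 'dig' or 'cap'.
Checking each word:
  'fed' -> no
  'dog' -> no
  'tag' -> no
  'hat' -> no
  'tag' -> no
Matches: []
Count: 0

0


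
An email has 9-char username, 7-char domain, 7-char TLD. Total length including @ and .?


An email address has format: username@domain.tld
Username length: 9
'@' character: 1
Domain length: 7
'.' character: 1
TLD length: 7
Total = 9 + 1 + 7 + 1 + 7 = 25

25


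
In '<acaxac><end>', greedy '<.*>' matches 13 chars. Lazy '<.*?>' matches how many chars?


Greedy '<.*>' tries to match as MUCH as possible.
Lazy '<.*?>' tries to match as LITTLE as possible.

String: '<acaxac><end>'
Greedy '<.*>' starts at first '<' and extends to the LAST '>': '<acaxac><end>' (13 chars)
Lazy '<.*?>' starts at first '<' and stops at the FIRST '>': '<acaxac>' (8 chars)

8


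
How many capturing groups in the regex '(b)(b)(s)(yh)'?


To count capturing groups, count each '(' that starts a group.
Pattern: '(b)(b)(s)(yh)'
Walking through the pattern:
  Position 0: '(' -> group #1
  Position 3: '(' -> group #2
  Position 6: '(' -> group #3
  Position 9: '(' -> group #4
Total capturing groups: 4

4


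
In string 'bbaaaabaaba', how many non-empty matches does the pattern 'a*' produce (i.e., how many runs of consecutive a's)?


Pattern 'a*' matches zero or more a's. We want non-empty runs of consecutive a's.
String: 'bbaaaabaaba'
Walking through the string to find runs of a's:
  Run 1: positions 2-5 -> 'aaaa'
  Run 2: positions 7-8 -> 'aa'
  Run 3: positions 10-10 -> 'a'
Non-empty runs found: ['aaaa', 'aa', 'a']
Count: 3

3


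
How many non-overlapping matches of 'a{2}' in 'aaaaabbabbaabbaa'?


Pattern 'a{2}' matches exactly 2 consecutive a's (greedy, non-overlapping).
String: 'aaaaabbabbaabbaa'
Scanning for runs of a's:
  Run at pos 0: 'aaaaa' (length 5) -> 2 match(es)
  Run at pos 7: 'a' (length 1) -> 0 match(es)
  Run at pos 10: 'aa' (length 2) -> 1 match(es)
  Run at pos 14: 'aa' (length 2) -> 1 match(es)
Matches found: ['aa', 'aa', 'aa', 'aa']
Total: 4

4


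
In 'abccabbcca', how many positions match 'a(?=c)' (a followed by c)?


Lookahead 'a(?=c)' matches 'a' only when followed by 'c'.
String: 'abccabbcca'
Checking each position where char is 'a':
  pos 0: 'a' -> no (next='b')
  pos 4: 'a' -> no (next='b')
Matching positions: []
Count: 0

0


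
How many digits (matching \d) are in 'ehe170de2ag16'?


\d matches any digit 0-9.
Scanning 'ehe170de2ag16':
  pos 3: '1' -> DIGIT
  pos 4: '7' -> DIGIT
  pos 5: '0' -> DIGIT
  pos 8: '2' -> DIGIT
  pos 11: '1' -> DIGIT
  pos 12: '6' -> DIGIT
Digits found: ['1', '7', '0', '2', '1', '6']
Total: 6

6


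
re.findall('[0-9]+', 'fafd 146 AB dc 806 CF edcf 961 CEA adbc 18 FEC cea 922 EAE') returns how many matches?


Pattern '[0-9]+' finds one or more digits.
Text: 'fafd 146 AB dc 806 CF edcf 961 CEA adbc 18 FEC cea 922 EAE'
Scanning for matches:
  Match 1: '146'
  Match 2: '806'
  Match 3: '961'
  Match 4: '18'
  Match 5: '922'
Total matches: 5

5


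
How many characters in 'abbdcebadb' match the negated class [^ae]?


Negated class [^ae] matches any char NOT in {a, e}
Scanning 'abbdcebadb':
  pos 0: 'a' -> no (excluded)
  pos 1: 'b' -> MATCH
  pos 2: 'b' -> MATCH
  pos 3: 'd' -> MATCH
  pos 4: 'c' -> MATCH
  pos 5: 'e' -> no (excluded)
  pos 6: 'b' -> MATCH
  pos 7: 'a' -> no (excluded)
  pos 8: 'd' -> MATCH
  pos 9: 'b' -> MATCH
Total matches: 7

7


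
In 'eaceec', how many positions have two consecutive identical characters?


Looking for consecutive identical characters in 'eaceec':
  pos 0-1: 'e' vs 'a' -> different
  pos 1-2: 'a' vs 'c' -> different
  pos 2-3: 'c' vs 'e' -> different
  pos 3-4: 'e' vs 'e' -> MATCH ('ee')
  pos 4-5: 'e' vs 'c' -> different
Consecutive identical pairs: ['ee']
Count: 1

1


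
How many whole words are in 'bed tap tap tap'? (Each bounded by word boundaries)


Word boundaries (\b) mark the start/end of each word.
Text: 'bed tap tap tap'
Splitting by whitespace:
  Word 1: 'bed'
  Word 2: 'tap'
  Word 3: 'tap'
  Word 4: 'tap'
Total whole words: 4

4


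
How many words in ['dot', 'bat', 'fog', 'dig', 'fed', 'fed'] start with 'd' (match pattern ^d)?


Pattern ^d anchors to start of word. Check which words begin with 'd':
  'dot' -> MATCH (starts with 'd')
  'bat' -> no
  'fog' -> no
  'dig' -> MATCH (starts with 'd')
  'fed' -> no
  'fed' -> no
Matching words: ['dot', 'dig']
Count: 2

2


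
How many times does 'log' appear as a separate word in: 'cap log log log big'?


Scanning each word for exact match 'log':
  Word 1: 'cap' -> no
  Word 2: 'log' -> MATCH
  Word 3: 'log' -> MATCH
  Word 4: 'log' -> MATCH
  Word 5: 'big' -> no
Total matches: 3

3


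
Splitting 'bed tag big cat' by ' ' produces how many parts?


Splitting by ' ' breaks the string at each occurrence of the separator.
Text: 'bed tag big cat'
Parts after split:
  Part 1: 'bed'
  Part 2: 'tag'
  Part 3: 'big'
  Part 4: 'cat'
Total parts: 4

4


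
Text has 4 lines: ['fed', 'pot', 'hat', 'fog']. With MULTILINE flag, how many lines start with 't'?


With MULTILINE flag, ^ matches the start of each line.
Lines: ['fed', 'pot', 'hat', 'fog']
Checking which lines start with 't':
  Line 1: 'fed' -> no
  Line 2: 'pot' -> no
  Line 3: 'hat' -> no
  Line 4: 'fog' -> no
Matching lines: []
Count: 0

0


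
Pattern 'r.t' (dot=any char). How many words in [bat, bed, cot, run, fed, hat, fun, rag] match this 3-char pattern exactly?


Pattern 'r.t' means: starts with 'r', any single char, ends with 't'.
Checking each word (must be exactly 3 chars):
  'bat' (len=3): no
  'bed' (len=3): no
  'cot' (len=3): no
  'run' (len=3): no
  'fed' (len=3): no
  'hat' (len=3): no
  'fun' (len=3): no
  'rag' (len=3): no
Matching words: []
Total: 0

0


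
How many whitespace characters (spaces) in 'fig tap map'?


\s matches whitespace characters (spaces, tabs, etc.).
Text: 'fig tap map'
This text has 3 words separated by spaces.
Number of spaces = number of words - 1 = 3 - 1 = 2

2


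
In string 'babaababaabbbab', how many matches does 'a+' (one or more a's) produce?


Pattern 'a+' matches one or more consecutive a's.
String: 'babaababaabbbab'
Scanning for runs of a:
  Match 1: 'a' (length 1)
  Match 2: 'aa' (length 2)
  Match 3: 'a' (length 1)
  Match 4: 'aa' (length 2)
  Match 5: 'a' (length 1)
Total matches: 5

5


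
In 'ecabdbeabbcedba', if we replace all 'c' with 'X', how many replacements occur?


re.sub('c', 'X', text) replaces every occurrence of 'c' with 'X'.
Text: 'ecabdbeabbcedba'
Scanning for 'c':
  pos 1: 'c' -> replacement #1
  pos 10: 'c' -> replacement #2
Total replacements: 2

2


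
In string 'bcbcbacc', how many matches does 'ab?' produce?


Pattern 'ab?' matches 'a' optionally followed by 'b'.
String: 'bcbcbacc'
Scanning left to right for 'a' then checking next char:
  Match 1: 'a' (a not followed by b)
Total matches: 1

1


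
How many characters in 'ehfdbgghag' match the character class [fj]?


Character class [fj] matches any of: {f, j}
Scanning string 'ehfdbgghag' character by character:
  pos 0: 'e' -> no
  pos 1: 'h' -> no
  pos 2: 'f' -> MATCH
  pos 3: 'd' -> no
  pos 4: 'b' -> no
  pos 5: 'g' -> no
  pos 6: 'g' -> no
  pos 7: 'h' -> no
  pos 8: 'a' -> no
  pos 9: 'g' -> no
Total matches: 1

1


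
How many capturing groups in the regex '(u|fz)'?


To count capturing groups, count each '(' that starts a group.
Pattern: '(u|fz)'
Walking through the pattern:
  Position 0: '(' -> group #1
Total capturing groups: 1

1


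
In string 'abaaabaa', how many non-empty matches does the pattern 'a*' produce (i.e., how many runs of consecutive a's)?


Pattern 'a*' matches zero or more a's. We want non-empty runs of consecutive a's.
String: 'abaaabaa'
Walking through the string to find runs of a's:
  Run 1: positions 0-0 -> 'a'
  Run 2: positions 2-4 -> 'aaa'
  Run 3: positions 6-7 -> 'aa'
Non-empty runs found: ['a', 'aaa', 'aa']
Count: 3

3


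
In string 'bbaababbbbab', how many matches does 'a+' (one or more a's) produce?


Pattern 'a+' matches one or more consecutive a's.
String: 'bbaababbbbab'
Scanning for runs of a:
  Match 1: 'aa' (length 2)
  Match 2: 'a' (length 1)
  Match 3: 'a' (length 1)
Total matches: 3

3


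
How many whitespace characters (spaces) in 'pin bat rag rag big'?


\s matches whitespace characters (spaces, tabs, etc.).
Text: 'pin bat rag rag big'
This text has 5 words separated by spaces.
Number of spaces = number of words - 1 = 5 - 1 = 4

4


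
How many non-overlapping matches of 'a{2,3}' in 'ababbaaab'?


Pattern 'a{2,3}' matches between 2 and 3 consecutive a's (greedy).
String: 'ababbaaab'
Finding runs of a's and applying greedy matching:
  Run at pos 0: 'a' (length 1)
  Run at pos 2: 'a' (length 1)
  Run at pos 5: 'aaa' (length 3)
Matches: ['aaa']
Count: 1

1


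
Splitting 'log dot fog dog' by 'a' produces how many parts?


Splitting by 'a' breaks the string at each occurrence of the separator.
Text: 'log dot fog dog'
Parts after split:
  Part 1: 'log dot fog dog'
Total parts: 1

1


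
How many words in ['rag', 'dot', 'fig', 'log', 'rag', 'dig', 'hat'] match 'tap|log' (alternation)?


Alternation 'tap|log' matches either 'tap' or 'log'.
Checking each word:
  'rag' -> no
  'dot' -> no
  'fig' -> no
  'log' -> MATCH
  'rag' -> no
  'dig' -> no
  'hat' -> no
Matches: ['log']
Count: 1

1


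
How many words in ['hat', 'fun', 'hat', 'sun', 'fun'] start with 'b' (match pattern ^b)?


Pattern ^b anchors to start of word. Check which words begin with 'b':
  'hat' -> no
  'fun' -> no
  'hat' -> no
  'sun' -> no
  'fun' -> no
Matching words: []
Count: 0

0


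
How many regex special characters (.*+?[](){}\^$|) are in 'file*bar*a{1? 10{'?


Regex special characters are: . * + ? [ ] ( ) { } \ ^ $ |
Scanning 'file*bar*a{1? 10{':
  pos 4: '*' -> SPECIAL
  pos 8: '*' -> SPECIAL
  pos 10: '{' -> SPECIAL
  pos 12: '?' -> SPECIAL
  pos 16: '{' -> SPECIAL
Special chars found: ['*', '*', '{', '?', '{']
Total: 5

5


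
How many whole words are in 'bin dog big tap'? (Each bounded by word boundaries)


Word boundaries (\b) mark the start/end of each word.
Text: 'bin dog big tap'
Splitting by whitespace:
  Word 1: 'bin'
  Word 2: 'dog'
  Word 3: 'big'
  Word 4: 'tap'
Total whole words: 4

4


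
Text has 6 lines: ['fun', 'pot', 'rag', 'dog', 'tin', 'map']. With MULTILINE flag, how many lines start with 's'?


With MULTILINE flag, ^ matches the start of each line.
Lines: ['fun', 'pot', 'rag', 'dog', 'tin', 'map']
Checking which lines start with 's':
  Line 1: 'fun' -> no
  Line 2: 'pot' -> no
  Line 3: 'rag' -> no
  Line 4: 'dog' -> no
  Line 5: 'tin' -> no
  Line 6: 'map' -> no
Matching lines: []
Count: 0

0


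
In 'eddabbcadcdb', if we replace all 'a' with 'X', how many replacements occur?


re.sub('a', 'X', text) replaces every occurrence of 'a' with 'X'.
Text: 'eddabbcadcdb'
Scanning for 'a':
  pos 3: 'a' -> replacement #1
  pos 7: 'a' -> replacement #2
Total replacements: 2

2


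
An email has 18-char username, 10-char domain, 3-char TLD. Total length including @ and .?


An email address has format: username@domain.tld
Username length: 18
'@' character: 1
Domain length: 10
'.' character: 1
TLD length: 3
Total = 18 + 1 + 10 + 1 + 3 = 33

33


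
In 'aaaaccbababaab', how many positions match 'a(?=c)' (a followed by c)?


Lookahead 'a(?=c)' matches 'a' only when followed by 'c'.
String: 'aaaaccbababaab'
Checking each position where char is 'a':
  pos 0: 'a' -> no (next='a')
  pos 1: 'a' -> no (next='a')
  pos 2: 'a' -> no (next='a')
  pos 3: 'a' -> MATCH (next='c')
  pos 7: 'a' -> no (next='b')
  pos 9: 'a' -> no (next='b')
  pos 11: 'a' -> no (next='a')
  pos 12: 'a' -> no (next='b')
Matching positions: [3]
Count: 1

1


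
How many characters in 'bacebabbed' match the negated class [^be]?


Negated class [^be] matches any char NOT in {b, e}
Scanning 'bacebabbed':
  pos 0: 'b' -> no (excluded)
  pos 1: 'a' -> MATCH
  pos 2: 'c' -> MATCH
  pos 3: 'e' -> no (excluded)
  pos 4: 'b' -> no (excluded)
  pos 5: 'a' -> MATCH
  pos 6: 'b' -> no (excluded)
  pos 7: 'b' -> no (excluded)
  pos 8: 'e' -> no (excluded)
  pos 9: 'd' -> MATCH
Total matches: 4

4


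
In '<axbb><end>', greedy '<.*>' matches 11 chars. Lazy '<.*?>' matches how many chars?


Greedy '<.*>' tries to match as MUCH as possible.
Lazy '<.*?>' tries to match as LITTLE as possible.

String: '<axbb><end>'
Greedy '<.*>' starts at first '<' and extends to the LAST '>': '<axbb><end>' (11 chars)
Lazy '<.*?>' starts at first '<' and stops at the FIRST '>': '<axbb>' (6 chars)

6


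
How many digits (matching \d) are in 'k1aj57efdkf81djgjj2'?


\d matches any digit 0-9.
Scanning 'k1aj57efdkf81djgjj2':
  pos 1: '1' -> DIGIT
  pos 4: '5' -> DIGIT
  pos 5: '7' -> DIGIT
  pos 11: '8' -> DIGIT
  pos 12: '1' -> DIGIT
  pos 18: '2' -> DIGIT
Digits found: ['1', '5', '7', '8', '1', '2']
Total: 6

6


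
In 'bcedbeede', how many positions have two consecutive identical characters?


Looking for consecutive identical characters in 'bcedbeede':
  pos 0-1: 'b' vs 'c' -> different
  pos 1-2: 'c' vs 'e' -> different
  pos 2-3: 'e' vs 'd' -> different
  pos 3-4: 'd' vs 'b' -> different
  pos 4-5: 'b' vs 'e' -> different
  pos 5-6: 'e' vs 'e' -> MATCH ('ee')
  pos 6-7: 'e' vs 'd' -> different
  pos 7-8: 'd' vs 'e' -> different
Consecutive identical pairs: ['ee']
Count: 1

1


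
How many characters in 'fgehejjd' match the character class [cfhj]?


Character class [cfhj] matches any of: {c, f, h, j}
Scanning string 'fgehejjd' character by character:
  pos 0: 'f' -> MATCH
  pos 1: 'g' -> no
  pos 2: 'e' -> no
  pos 3: 'h' -> MATCH
  pos 4: 'e' -> no
  pos 5: 'j' -> MATCH
  pos 6: 'j' -> MATCH
  pos 7: 'd' -> no
Total matches: 4

4


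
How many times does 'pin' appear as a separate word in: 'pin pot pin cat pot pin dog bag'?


Scanning each word for exact match 'pin':
  Word 1: 'pin' -> MATCH
  Word 2: 'pot' -> no
  Word 3: 'pin' -> MATCH
  Word 4: 'cat' -> no
  Word 5: 'pot' -> no
  Word 6: 'pin' -> MATCH
  Word 7: 'dog' -> no
  Word 8: 'bag' -> no
Total matches: 3

3


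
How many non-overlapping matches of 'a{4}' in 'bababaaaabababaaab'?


Pattern 'a{4}' matches exactly 4 consecutive a's (greedy, non-overlapping).
String: 'bababaaaabababaaab'
Scanning for runs of a's:
  Run at pos 1: 'a' (length 1) -> 0 match(es)
  Run at pos 3: 'a' (length 1) -> 0 match(es)
  Run at pos 5: 'aaaa' (length 4) -> 1 match(es)
  Run at pos 10: 'a' (length 1) -> 0 match(es)
  Run at pos 12: 'a' (length 1) -> 0 match(es)
  Run at pos 14: 'aaa' (length 3) -> 0 match(es)
Matches found: ['aaaa']
Total: 1

1


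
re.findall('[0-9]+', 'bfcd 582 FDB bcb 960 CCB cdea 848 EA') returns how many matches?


Pattern '[0-9]+' finds one or more digits.
Text: 'bfcd 582 FDB bcb 960 CCB cdea 848 EA'
Scanning for matches:
  Match 1: '582'
  Match 2: '960'
  Match 3: '848'
Total matches: 3

3


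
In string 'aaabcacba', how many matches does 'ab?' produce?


Pattern 'ab?' matches 'a' optionally followed by 'b'.
String: 'aaabcacba'
Scanning left to right for 'a' then checking next char:
  Match 1: 'a' (a not followed by b)
  Match 2: 'a' (a not followed by b)
  Match 3: 'ab' (a followed by b)
  Match 4: 'a' (a not followed by b)
  Match 5: 'a' (a not followed by b)
Total matches: 5

5


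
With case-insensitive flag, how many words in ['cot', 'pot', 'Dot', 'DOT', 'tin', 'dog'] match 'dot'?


Case-insensitive matching: compare each word's lowercase form to 'dot'.
  'cot' -> lower='cot' -> no
  'pot' -> lower='pot' -> no
  'Dot' -> lower='dot' -> MATCH
  'DOT' -> lower='dot' -> MATCH
  'tin' -> lower='tin' -> no
  'dog' -> lower='dog' -> no
Matches: ['Dot', 'DOT']
Count: 2

2


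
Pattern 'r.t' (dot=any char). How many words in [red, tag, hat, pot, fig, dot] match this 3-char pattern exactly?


Pattern 'r.t' means: starts with 'r', any single char, ends with 't'.
Checking each word (must be exactly 3 chars):
  'red' (len=3): no
  'tag' (len=3): no
  'hat' (len=3): no
  'pot' (len=3): no
  'fig' (len=3): no
  'dot' (len=3): no
Matching words: []
Total: 0

0


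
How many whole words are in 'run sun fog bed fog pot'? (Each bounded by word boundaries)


Word boundaries (\b) mark the start/end of each word.
Text: 'run sun fog bed fog pot'
Splitting by whitespace:
  Word 1: 'run'
  Word 2: 'sun'
  Word 3: 'fog'
  Word 4: 'bed'
  Word 5: 'fog'
  Word 6: 'pot'
Total whole words: 6

6


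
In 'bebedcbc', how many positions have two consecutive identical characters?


Looking for consecutive identical characters in 'bebedcbc':
  pos 0-1: 'b' vs 'e' -> different
  pos 1-2: 'e' vs 'b' -> different
  pos 2-3: 'b' vs 'e' -> different
  pos 3-4: 'e' vs 'd' -> different
  pos 4-5: 'd' vs 'c' -> different
  pos 5-6: 'c' vs 'b' -> different
  pos 6-7: 'b' vs 'c' -> different
Consecutive identical pairs: []
Count: 0

0


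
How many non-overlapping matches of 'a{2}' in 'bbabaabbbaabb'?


Pattern 'a{2}' matches exactly 2 consecutive a's (greedy, non-overlapping).
String: 'bbabaabbbaabb'
Scanning for runs of a's:
  Run at pos 2: 'a' (length 1) -> 0 match(es)
  Run at pos 4: 'aa' (length 2) -> 1 match(es)
  Run at pos 9: 'aa' (length 2) -> 1 match(es)
Matches found: ['aa', 'aa']
Total: 2

2


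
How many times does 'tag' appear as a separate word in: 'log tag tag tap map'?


Scanning each word for exact match 'tag':
  Word 1: 'log' -> no
  Word 2: 'tag' -> MATCH
  Word 3: 'tag' -> MATCH
  Word 4: 'tap' -> no
  Word 5: 'map' -> no
Total matches: 2

2


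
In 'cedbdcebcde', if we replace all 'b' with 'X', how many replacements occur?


re.sub('b', 'X', text) replaces every occurrence of 'b' with 'X'.
Text: 'cedbdcebcde'
Scanning for 'b':
  pos 3: 'b' -> replacement #1
  pos 7: 'b' -> replacement #2
Total replacements: 2

2


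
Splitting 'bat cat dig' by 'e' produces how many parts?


Splitting by 'e' breaks the string at each occurrence of the separator.
Text: 'bat cat dig'
Parts after split:
  Part 1: 'bat cat dig'
Total parts: 1

1


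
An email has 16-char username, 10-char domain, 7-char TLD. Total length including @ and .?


An email address has format: username@domain.tld
Username length: 16
'@' character: 1
Domain length: 10
'.' character: 1
TLD length: 7
Total = 16 + 1 + 10 + 1 + 7 = 35

35


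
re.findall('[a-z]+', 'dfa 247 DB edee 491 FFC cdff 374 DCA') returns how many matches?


Pattern '[a-z]+' finds one or more lowercase letters.
Text: 'dfa 247 DB edee 491 FFC cdff 374 DCA'
Scanning for matches:
  Match 1: 'dfa'
  Match 2: 'edee'
  Match 3: 'cdff'
Total matches: 3

3


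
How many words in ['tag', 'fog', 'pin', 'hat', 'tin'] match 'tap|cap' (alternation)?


Alternation 'tap|cap' matches either 'tap' or 'cap'.
Checking each word:
  'tag' -> no
  'fog' -> no
  'pin' -> no
  'hat' -> no
  'tin' -> no
Matches: []
Count: 0

0


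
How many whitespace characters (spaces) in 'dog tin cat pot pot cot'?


\s matches whitespace characters (spaces, tabs, etc.).
Text: 'dog tin cat pot pot cot'
This text has 6 words separated by spaces.
Number of spaces = number of words - 1 = 6 - 1 = 5

5


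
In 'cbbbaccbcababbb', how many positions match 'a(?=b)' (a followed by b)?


Lookahead 'a(?=b)' matches 'a' only when followed by 'b'.
String: 'cbbbaccbcababbb'
Checking each position where char is 'a':
  pos 4: 'a' -> no (next='c')
  pos 9: 'a' -> MATCH (next='b')
  pos 11: 'a' -> MATCH (next='b')
Matching positions: [9, 11]
Count: 2

2


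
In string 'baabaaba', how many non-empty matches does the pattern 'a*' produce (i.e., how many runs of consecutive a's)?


Pattern 'a*' matches zero or more a's. We want non-empty runs of consecutive a's.
String: 'baabaaba'
Walking through the string to find runs of a's:
  Run 1: positions 1-2 -> 'aa'
  Run 2: positions 4-5 -> 'aa'
  Run 3: positions 7-7 -> 'a'
Non-empty runs found: ['aa', 'aa', 'a']
Count: 3

3


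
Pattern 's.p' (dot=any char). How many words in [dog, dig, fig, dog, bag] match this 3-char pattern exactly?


Pattern 's.p' means: starts with 's', any single char, ends with 'p'.
Checking each word (must be exactly 3 chars):
  'dog' (len=3): no
  'dig' (len=3): no
  'fig' (len=3): no
  'dog' (len=3): no
  'bag' (len=3): no
Matching words: []
Total: 0

0


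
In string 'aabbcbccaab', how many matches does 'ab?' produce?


Pattern 'ab?' matches 'a' optionally followed by 'b'.
String: 'aabbcbccaab'
Scanning left to right for 'a' then checking next char:
  Match 1: 'a' (a not followed by b)
  Match 2: 'ab' (a followed by b)
  Match 3: 'a' (a not followed by b)
  Match 4: 'ab' (a followed by b)
Total matches: 4

4


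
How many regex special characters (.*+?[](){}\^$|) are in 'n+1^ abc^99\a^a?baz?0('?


Regex special characters are: . * + ? [ ] ( ) { } \ ^ $ |
Scanning 'n+1^ abc^99\a^a?baz?0(':
  pos 1: '+' -> SPECIAL
  pos 3: '^' -> SPECIAL
  pos 8: '^' -> SPECIAL
  pos 11: '\' -> SPECIAL
  pos 13: '^' -> SPECIAL
  pos 15: '?' -> SPECIAL
  pos 19: '?' -> SPECIAL
  pos 21: '(' -> SPECIAL
Special chars found: ['+', '^', '^', '\\', '^', '?', '?', '(']
Total: 8

8


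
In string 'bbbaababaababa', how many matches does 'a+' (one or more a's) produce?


Pattern 'a+' matches one or more consecutive a's.
String: 'bbbaababaababa'
Scanning for runs of a:
  Match 1: 'aa' (length 2)
  Match 2: 'a' (length 1)
  Match 3: 'aa' (length 2)
  Match 4: 'a' (length 1)
  Match 5: 'a' (length 1)
Total matches: 5

5


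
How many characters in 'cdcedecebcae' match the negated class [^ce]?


Negated class [^ce] matches any char NOT in {c, e}
Scanning 'cdcedecebcae':
  pos 0: 'c' -> no (excluded)
  pos 1: 'd' -> MATCH
  pos 2: 'c' -> no (excluded)
  pos 3: 'e' -> no (excluded)
  pos 4: 'd' -> MATCH
  pos 5: 'e' -> no (excluded)
  pos 6: 'c' -> no (excluded)
  pos 7: 'e' -> no (excluded)
  pos 8: 'b' -> MATCH
  pos 9: 'c' -> no (excluded)
  pos 10: 'a' -> MATCH
  pos 11: 'e' -> no (excluded)
Total matches: 4

4


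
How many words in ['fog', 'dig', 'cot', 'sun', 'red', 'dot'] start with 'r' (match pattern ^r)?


Pattern ^r anchors to start of word. Check which words begin with 'r':
  'fog' -> no
  'dig' -> no
  'cot' -> no
  'sun' -> no
  'red' -> MATCH (starts with 'r')
  'dot' -> no
Matching words: ['red']
Count: 1

1


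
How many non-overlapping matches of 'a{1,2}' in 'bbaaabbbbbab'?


Pattern 'a{1,2}' matches between 1 and 2 consecutive a's (greedy).
String: 'bbaaabbbbbab'
Finding runs of a's and applying greedy matching:
  Run at pos 2: 'aaa' (length 3)
  Run at pos 10: 'a' (length 1)
Matches: ['aa', 'a', 'a']
Count: 3

3


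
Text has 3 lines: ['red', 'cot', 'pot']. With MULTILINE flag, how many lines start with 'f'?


With MULTILINE flag, ^ matches the start of each line.
Lines: ['red', 'cot', 'pot']
Checking which lines start with 'f':
  Line 1: 'red' -> no
  Line 2: 'cot' -> no
  Line 3: 'pot' -> no
Matching lines: []
Count: 0

0


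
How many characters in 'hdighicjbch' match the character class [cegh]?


Character class [cegh] matches any of: {c, e, g, h}
Scanning string 'hdighicjbch' character by character:
  pos 0: 'h' -> MATCH
  pos 1: 'd' -> no
  pos 2: 'i' -> no
  pos 3: 'g' -> MATCH
  pos 4: 'h' -> MATCH
  pos 5: 'i' -> no
  pos 6: 'c' -> MATCH
  pos 7: 'j' -> no
  pos 8: 'b' -> no
  pos 9: 'c' -> MATCH
  pos 10: 'h' -> MATCH
Total matches: 6

6


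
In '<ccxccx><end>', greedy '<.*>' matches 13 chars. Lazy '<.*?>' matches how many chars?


Greedy '<.*>' tries to match as MUCH as possible.
Lazy '<.*?>' tries to match as LITTLE as possible.

String: '<ccxccx><end>'
Greedy '<.*>' starts at first '<' and extends to the LAST '>': '<ccxccx><end>' (13 chars)
Lazy '<.*?>' starts at first '<' and stops at the FIRST '>': '<ccxccx>' (8 chars)

8


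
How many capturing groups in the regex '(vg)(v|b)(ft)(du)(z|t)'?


To count capturing groups, count each '(' that starts a group.
Pattern: '(vg)(v|b)(ft)(du)(z|t)'
Walking through the pattern:
  Position 0: '(' -> group #1
  Position 4: '(' -> group #2
  Position 9: '(' -> group #3
  Position 13: '(' -> group #4
  Position 17: '(' -> group #5
Total capturing groups: 5

5


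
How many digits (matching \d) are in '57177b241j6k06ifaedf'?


\d matches any digit 0-9.
Scanning '57177b241j6k06ifaedf':
  pos 0: '5' -> DIGIT
  pos 1: '7' -> DIGIT
  pos 2: '1' -> DIGIT
  pos 3: '7' -> DIGIT
  pos 4: '7' -> DIGIT
  pos 6: '2' -> DIGIT
  pos 7: '4' -> DIGIT
  pos 8: '1' -> DIGIT
  pos 10: '6' -> DIGIT
  pos 12: '0' -> DIGIT
  pos 13: '6' -> DIGIT
Digits found: ['5', '7', '1', '7', '7', '2', '4', '1', '6', '0', '6']
Total: 11

11


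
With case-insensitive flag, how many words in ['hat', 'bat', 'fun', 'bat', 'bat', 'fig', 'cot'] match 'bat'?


Case-insensitive matching: compare each word's lowercase form to 'bat'.
  'hat' -> lower='hat' -> no
  'bat' -> lower='bat' -> MATCH
  'fun' -> lower='fun' -> no
  'bat' -> lower='bat' -> MATCH
  'bat' -> lower='bat' -> MATCH
  'fig' -> lower='fig' -> no
  'cot' -> lower='cot' -> no
Matches: ['bat', 'bat', 'bat']
Count: 3

3


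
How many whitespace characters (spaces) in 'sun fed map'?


\s matches whitespace characters (spaces, tabs, etc.).
Text: 'sun fed map'
This text has 3 words separated by spaces.
Number of spaces = number of words - 1 = 3 - 1 = 2

2


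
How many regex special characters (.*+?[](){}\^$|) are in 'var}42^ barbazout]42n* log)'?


Regex special characters are: . * + ? [ ] ( ) { } \ ^ $ |
Scanning 'var}42^ barbazout]42n* log)':
  pos 3: '}' -> SPECIAL
  pos 6: '^' -> SPECIAL
  pos 17: ']' -> SPECIAL
  pos 21: '*' -> SPECIAL
  pos 26: ')' -> SPECIAL
Special chars found: ['}', '^', ']', '*', ')']
Total: 5

5
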